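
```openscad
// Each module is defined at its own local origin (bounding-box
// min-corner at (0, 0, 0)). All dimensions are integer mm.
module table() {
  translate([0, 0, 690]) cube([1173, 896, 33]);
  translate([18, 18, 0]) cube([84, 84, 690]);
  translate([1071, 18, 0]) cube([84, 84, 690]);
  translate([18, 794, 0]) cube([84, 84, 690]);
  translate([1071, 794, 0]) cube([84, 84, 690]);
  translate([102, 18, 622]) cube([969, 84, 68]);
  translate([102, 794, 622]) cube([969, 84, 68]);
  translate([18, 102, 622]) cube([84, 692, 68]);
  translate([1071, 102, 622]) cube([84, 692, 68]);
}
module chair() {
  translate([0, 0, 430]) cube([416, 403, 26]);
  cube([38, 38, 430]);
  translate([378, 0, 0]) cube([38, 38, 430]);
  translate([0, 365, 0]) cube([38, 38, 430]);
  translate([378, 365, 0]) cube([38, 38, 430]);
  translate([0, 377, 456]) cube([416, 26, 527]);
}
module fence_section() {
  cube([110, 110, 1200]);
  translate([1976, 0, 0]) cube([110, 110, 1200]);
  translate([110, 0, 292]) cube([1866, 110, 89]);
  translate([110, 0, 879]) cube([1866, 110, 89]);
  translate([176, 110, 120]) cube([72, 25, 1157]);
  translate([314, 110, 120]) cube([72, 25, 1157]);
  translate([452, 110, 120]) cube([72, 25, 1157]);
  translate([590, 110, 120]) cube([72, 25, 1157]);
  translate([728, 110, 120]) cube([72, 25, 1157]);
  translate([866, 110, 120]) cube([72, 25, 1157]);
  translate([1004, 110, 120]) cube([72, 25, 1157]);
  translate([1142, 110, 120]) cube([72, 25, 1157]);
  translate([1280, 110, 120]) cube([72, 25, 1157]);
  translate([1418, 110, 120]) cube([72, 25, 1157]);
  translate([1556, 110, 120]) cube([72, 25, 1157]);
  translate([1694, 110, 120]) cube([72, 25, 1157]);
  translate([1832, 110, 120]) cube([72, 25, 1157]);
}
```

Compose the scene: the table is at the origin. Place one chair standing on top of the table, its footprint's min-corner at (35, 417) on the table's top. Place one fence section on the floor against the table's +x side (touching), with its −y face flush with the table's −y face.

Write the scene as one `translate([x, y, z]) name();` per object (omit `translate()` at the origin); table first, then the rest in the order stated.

table();
translate([35, 417, 723]) chair();
translate([1173, 0, 0]) fence_section();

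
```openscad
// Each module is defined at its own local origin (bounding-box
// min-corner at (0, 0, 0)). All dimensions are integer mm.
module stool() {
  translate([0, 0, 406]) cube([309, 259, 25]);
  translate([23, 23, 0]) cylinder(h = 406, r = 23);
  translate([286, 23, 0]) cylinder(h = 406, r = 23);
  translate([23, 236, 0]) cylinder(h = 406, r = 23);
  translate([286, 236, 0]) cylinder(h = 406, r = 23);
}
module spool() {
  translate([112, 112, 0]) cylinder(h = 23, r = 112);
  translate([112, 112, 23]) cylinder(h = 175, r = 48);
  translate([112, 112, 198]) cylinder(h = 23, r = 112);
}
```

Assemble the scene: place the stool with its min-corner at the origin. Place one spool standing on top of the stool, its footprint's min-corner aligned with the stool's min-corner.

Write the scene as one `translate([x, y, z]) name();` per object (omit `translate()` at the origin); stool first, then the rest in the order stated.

stool();
translate([0, 0, 431]) spool();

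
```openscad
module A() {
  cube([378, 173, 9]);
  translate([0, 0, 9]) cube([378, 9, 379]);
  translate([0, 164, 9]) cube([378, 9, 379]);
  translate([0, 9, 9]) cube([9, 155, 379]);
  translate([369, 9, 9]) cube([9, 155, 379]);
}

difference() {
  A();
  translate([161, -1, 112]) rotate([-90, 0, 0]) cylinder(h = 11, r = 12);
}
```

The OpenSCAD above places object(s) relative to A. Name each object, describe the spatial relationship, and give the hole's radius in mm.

The subtracted cylinder has r = 12 mm.

A is an open box. The open box has a circular hole through its front wall. The hole's radius is 12 mm.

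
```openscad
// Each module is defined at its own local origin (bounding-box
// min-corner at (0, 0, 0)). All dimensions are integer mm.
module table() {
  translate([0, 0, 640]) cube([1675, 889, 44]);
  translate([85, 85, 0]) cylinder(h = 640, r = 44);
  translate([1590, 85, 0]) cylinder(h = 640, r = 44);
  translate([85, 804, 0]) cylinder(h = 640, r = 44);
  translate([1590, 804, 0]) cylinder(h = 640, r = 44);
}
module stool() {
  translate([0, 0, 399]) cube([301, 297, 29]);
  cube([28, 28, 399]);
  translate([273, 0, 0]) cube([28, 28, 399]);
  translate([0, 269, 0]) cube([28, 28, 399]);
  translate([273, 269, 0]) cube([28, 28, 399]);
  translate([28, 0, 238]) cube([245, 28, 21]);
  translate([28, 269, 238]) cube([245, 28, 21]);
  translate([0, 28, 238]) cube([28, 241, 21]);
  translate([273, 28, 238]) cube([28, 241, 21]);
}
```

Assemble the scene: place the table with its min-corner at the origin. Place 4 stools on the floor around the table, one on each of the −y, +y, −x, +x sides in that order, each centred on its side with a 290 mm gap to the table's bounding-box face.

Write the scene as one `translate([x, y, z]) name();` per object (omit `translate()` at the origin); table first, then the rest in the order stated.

table();
translate([687, -587, 0]) stool();
translate([687, 1179, 0]) stool();
translate([-591, 296, 0]) stool();
translate([1965, 296, 0]) stool();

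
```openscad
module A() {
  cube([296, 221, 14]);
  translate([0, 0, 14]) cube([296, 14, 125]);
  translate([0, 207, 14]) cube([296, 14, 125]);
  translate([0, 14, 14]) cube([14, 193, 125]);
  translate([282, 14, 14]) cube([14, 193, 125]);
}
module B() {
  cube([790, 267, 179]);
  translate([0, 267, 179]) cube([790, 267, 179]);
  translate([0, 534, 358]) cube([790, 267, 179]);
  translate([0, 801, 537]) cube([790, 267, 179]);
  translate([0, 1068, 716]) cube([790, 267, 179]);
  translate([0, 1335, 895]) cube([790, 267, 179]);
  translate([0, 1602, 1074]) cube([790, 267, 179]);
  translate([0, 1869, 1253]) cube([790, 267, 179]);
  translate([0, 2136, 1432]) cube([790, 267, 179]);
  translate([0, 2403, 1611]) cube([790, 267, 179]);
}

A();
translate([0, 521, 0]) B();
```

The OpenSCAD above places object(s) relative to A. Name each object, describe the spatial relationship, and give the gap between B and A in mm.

A is an open box. B is a staircase. The staircase is on the floor beside the open box on its +y side. The gap between the staircase and the open box is 300 mm.

The staircase's nearest face is 300 mm from the open box's +y face.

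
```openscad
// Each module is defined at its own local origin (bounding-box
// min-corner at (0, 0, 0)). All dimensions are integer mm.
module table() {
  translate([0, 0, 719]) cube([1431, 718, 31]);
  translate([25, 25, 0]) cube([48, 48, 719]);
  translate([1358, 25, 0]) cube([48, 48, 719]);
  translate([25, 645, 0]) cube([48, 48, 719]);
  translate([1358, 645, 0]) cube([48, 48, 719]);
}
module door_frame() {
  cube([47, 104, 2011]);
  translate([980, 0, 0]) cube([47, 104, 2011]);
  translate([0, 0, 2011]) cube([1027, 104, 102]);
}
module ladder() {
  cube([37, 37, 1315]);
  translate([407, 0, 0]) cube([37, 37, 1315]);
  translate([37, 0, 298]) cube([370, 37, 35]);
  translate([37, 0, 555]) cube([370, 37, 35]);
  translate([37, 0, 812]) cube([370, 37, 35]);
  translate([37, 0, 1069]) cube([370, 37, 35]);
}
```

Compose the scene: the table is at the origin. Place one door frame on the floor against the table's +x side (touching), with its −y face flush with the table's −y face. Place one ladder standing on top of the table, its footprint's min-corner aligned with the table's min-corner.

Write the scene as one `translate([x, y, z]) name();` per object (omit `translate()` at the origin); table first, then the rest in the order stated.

table();
translate([1431, 0, 0]) door_frame();
translate([0, 0, 750]) ladder();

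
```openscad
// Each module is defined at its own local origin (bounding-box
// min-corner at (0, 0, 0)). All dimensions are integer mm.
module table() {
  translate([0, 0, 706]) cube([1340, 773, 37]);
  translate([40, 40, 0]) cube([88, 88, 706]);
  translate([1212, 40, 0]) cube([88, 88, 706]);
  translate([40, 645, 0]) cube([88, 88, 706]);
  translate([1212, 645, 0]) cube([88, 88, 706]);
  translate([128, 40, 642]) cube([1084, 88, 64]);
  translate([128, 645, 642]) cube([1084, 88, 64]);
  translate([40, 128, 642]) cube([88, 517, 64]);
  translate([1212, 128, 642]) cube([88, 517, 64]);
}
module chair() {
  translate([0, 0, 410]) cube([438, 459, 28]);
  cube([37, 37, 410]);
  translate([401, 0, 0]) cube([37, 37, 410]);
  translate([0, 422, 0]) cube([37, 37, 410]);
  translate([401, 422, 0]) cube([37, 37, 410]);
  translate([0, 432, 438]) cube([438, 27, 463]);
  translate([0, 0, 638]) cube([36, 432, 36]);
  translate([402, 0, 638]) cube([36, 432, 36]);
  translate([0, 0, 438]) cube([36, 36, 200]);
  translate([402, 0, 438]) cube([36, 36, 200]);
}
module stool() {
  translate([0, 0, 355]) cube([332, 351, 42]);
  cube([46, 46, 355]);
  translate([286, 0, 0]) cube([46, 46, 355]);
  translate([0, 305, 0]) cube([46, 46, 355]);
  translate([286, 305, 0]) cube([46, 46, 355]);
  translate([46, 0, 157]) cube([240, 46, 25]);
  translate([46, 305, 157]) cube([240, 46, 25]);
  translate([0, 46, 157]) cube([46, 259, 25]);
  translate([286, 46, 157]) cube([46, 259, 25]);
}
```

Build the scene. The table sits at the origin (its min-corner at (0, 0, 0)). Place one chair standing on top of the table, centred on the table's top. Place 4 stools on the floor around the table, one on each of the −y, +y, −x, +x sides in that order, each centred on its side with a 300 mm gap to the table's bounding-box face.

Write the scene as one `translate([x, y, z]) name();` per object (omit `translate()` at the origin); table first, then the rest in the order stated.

table();
translate([451, 157, 743]) chair();
translate([504, -651, 0]) stool();
translate([504, 1073, 0]) stool();
translate([-632, 211, 0]) stool();
translate([1640, 211, 0]) stool();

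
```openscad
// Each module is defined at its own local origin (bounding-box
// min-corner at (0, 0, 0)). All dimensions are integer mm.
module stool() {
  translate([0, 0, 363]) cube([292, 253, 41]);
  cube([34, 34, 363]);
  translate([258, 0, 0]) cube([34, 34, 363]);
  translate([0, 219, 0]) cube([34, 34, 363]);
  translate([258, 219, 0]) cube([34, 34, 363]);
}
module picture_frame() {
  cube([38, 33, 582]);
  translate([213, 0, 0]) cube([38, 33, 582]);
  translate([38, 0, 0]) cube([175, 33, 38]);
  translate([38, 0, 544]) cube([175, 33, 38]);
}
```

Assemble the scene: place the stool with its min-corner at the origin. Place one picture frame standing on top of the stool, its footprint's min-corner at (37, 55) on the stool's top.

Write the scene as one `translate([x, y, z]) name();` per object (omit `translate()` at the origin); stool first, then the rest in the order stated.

stool();
translate([37, 55, 404]) picture_frame();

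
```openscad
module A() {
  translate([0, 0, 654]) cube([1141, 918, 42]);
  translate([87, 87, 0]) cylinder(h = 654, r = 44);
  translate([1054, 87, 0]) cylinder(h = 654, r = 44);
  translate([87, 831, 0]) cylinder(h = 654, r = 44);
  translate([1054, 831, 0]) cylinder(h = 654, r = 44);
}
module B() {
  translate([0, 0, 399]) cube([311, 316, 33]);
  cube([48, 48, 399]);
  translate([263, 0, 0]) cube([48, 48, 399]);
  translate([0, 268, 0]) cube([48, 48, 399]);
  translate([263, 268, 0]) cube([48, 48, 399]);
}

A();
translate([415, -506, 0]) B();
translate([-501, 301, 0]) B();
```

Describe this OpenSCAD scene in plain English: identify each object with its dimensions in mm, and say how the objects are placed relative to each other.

A is a rectangular dining table. The top is 1141×918×42 mm with its upper surface at z = 696 mm. It stands on four round legs of 88 mm diameter, each leg's bounding box inset 43 mm from the nearest pair of top edges, running from the floor to the underside of the top.

B is a simple wooden stool: a rectangular seat 311 mm (x) by 316 mm (y), 33 mm thick, top face at z = 432 mm, on four square legs, each 48×48 mm in cross-section. The legs rest on z = 0, each flush with a corner of the seat.

Two stools sit around the table at the −y, −x sides.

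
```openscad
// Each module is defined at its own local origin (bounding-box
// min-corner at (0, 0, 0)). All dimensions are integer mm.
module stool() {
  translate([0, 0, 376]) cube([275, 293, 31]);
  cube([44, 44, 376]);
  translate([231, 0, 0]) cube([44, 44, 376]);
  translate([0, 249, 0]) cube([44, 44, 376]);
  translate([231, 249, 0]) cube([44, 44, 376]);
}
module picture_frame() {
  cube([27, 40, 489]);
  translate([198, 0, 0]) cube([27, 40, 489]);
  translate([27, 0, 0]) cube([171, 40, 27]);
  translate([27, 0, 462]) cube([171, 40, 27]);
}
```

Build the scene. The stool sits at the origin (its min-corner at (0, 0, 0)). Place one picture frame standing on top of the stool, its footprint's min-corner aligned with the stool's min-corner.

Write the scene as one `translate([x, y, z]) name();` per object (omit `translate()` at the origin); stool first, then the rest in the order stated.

stool();
translate([0, 0, 407]) picture_frame();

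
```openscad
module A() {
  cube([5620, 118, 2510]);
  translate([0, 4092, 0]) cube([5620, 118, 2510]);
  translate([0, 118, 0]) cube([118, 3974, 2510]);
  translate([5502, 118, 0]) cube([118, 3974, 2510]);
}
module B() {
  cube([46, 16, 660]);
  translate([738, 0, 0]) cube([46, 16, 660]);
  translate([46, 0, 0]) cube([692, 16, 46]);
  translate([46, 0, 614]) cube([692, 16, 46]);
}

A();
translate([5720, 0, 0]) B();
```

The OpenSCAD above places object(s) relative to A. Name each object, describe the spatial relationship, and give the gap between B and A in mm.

A is a house frame. B is a picture frame. The picture frame is on the floor beside the house frame on its +x side. The gap between the picture frame and the house frame is 100 mm.

The picture frame's nearest face is 100 mm from the house frame's +x face.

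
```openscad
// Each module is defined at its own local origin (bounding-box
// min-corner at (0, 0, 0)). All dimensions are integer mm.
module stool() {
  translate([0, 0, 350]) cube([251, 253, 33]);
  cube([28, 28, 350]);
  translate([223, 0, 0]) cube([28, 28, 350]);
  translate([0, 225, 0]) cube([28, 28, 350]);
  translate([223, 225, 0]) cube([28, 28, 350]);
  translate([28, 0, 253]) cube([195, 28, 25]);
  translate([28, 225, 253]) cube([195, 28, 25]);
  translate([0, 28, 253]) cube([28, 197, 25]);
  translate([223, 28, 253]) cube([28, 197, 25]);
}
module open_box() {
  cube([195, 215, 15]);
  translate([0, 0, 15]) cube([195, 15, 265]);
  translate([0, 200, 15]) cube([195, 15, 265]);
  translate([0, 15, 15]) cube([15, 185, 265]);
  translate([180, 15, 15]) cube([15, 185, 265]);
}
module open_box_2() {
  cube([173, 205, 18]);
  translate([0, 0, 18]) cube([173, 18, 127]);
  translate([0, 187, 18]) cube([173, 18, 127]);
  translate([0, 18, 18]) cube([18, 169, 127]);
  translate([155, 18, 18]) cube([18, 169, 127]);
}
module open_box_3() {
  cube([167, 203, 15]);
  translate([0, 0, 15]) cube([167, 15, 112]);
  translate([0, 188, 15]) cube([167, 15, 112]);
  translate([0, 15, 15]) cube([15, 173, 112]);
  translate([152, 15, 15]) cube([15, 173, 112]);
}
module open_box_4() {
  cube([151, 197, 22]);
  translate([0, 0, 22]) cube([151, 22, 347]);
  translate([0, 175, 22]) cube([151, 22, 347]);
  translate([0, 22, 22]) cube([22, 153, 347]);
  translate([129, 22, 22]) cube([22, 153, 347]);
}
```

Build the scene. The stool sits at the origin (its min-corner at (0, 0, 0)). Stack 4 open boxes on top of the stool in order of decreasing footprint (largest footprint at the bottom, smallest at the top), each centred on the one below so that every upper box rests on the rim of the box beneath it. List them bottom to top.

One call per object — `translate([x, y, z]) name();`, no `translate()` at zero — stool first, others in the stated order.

stool();
translate([28, 19, 383]) open_box();
translate([39, 24, 663]) open_box_2();
translate([42, 25, 808]) open_box_3();
translate([50, 28, 935]) open_box_4();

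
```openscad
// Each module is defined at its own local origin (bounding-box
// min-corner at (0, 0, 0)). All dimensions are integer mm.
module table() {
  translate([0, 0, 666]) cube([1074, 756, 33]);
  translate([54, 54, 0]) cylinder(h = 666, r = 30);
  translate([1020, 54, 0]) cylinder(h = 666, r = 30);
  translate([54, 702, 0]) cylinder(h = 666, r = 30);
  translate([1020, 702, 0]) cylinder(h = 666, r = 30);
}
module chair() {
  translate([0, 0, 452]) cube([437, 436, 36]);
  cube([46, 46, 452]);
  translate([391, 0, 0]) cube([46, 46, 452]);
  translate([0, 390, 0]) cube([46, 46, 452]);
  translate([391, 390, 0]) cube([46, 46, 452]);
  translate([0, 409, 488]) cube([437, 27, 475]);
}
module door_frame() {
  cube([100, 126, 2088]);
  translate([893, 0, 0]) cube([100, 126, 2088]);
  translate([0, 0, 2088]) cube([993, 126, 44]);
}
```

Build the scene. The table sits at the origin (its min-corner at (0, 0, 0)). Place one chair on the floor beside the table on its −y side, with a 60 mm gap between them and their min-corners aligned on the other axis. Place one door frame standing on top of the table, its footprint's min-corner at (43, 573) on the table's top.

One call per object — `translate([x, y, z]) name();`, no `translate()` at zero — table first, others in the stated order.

table();
translate([0, -496, 0]) chair();
translate([43, 573, 699]) door_frame();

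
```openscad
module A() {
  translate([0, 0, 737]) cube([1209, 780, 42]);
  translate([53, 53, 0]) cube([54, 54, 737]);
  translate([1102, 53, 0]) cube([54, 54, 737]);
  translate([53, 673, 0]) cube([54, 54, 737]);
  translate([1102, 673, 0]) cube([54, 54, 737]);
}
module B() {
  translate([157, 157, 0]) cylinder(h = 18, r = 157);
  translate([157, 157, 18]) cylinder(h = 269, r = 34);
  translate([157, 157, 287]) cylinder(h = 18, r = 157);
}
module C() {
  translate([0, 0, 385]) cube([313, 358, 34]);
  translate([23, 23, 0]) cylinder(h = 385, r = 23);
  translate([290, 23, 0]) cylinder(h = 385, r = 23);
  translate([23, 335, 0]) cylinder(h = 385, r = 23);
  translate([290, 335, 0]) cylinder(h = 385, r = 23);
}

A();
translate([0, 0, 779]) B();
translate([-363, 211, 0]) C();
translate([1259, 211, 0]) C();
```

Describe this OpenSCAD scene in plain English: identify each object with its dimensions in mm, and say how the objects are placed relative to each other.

A is a table with a 1209×780 mm rectangular top, 42 mm thick, top surface at z = 779 mm, supported by four 54×54 mm square legs, each inset 53 mm from the nearest pair of top edges, running from the floor.

B is a spool: two coaxial disc flanges of radius 157 mm and thickness 18 mm, joined by a core cylinder of radius 34 mm and height 269 mm. The lower flange rests on z = 0 and the three cylinders share a vertical axis.

C is a four-legged stool. The seat is a 313×358×34 mm slab whose top surface is at z = 419 mm; four round legs, each 46 mm in diameter, run from the floor (z = 0) to the underside of the seat, each leg's axis is inset half a diameter from the nearest pair of seat edges (so the leg's bounding box is flush with the corner).

The spool is on top of the table. Two stools sit around the table at the −x, +x sides.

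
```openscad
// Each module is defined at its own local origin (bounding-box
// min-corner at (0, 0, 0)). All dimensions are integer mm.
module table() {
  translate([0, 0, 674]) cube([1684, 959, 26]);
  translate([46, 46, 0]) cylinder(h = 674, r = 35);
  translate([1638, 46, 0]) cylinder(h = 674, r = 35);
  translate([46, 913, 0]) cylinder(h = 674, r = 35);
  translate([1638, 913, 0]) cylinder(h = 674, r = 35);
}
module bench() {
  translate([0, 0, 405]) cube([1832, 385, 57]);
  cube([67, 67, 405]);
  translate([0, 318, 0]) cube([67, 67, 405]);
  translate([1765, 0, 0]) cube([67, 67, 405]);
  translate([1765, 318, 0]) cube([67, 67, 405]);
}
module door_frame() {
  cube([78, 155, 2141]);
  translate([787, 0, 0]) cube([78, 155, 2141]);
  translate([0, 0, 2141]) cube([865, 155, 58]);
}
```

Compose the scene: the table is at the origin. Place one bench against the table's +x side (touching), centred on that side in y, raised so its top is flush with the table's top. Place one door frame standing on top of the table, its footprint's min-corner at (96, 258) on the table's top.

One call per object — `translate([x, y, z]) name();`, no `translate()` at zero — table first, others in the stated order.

table();
translate([1684, 287, 238]) bench();
translate([96, 258, 700]) door_frame();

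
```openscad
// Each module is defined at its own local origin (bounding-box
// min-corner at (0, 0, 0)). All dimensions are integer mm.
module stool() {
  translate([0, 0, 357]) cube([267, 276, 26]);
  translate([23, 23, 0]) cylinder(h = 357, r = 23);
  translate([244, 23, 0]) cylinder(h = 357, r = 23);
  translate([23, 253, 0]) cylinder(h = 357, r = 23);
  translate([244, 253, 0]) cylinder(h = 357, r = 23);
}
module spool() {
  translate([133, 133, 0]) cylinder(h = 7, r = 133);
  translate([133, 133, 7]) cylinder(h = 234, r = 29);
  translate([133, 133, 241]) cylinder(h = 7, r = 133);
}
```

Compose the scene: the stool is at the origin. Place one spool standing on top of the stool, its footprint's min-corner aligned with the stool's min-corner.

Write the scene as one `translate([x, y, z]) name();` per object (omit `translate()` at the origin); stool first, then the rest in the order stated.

stool();
translate([0, 0, 383]) spool();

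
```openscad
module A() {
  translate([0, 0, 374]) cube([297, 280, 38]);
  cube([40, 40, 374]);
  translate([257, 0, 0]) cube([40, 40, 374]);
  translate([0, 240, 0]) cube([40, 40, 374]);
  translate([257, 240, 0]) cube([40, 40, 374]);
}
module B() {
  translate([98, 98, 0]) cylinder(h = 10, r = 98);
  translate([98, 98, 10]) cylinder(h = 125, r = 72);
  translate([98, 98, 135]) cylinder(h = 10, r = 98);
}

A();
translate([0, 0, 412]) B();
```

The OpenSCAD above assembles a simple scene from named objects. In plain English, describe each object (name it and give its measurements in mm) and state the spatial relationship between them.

A is a four-legged stool. The seat is 297×280 mm, 38 mm thick, top at z = 412 mm. It stands on four square legs, each 40×40 mm in cross-section, from z = 0 to the seat underside, each flush with a corner of the seat.

B is a spool: two coaxial disc flanges of radius 98 mm and thickness 10 mm, joined by a core cylinder of radius 72 mm and height 125 mm. The lower flange rests on z = 0 and the three cylinders share a vertical axis.

The spool is on top of the stool.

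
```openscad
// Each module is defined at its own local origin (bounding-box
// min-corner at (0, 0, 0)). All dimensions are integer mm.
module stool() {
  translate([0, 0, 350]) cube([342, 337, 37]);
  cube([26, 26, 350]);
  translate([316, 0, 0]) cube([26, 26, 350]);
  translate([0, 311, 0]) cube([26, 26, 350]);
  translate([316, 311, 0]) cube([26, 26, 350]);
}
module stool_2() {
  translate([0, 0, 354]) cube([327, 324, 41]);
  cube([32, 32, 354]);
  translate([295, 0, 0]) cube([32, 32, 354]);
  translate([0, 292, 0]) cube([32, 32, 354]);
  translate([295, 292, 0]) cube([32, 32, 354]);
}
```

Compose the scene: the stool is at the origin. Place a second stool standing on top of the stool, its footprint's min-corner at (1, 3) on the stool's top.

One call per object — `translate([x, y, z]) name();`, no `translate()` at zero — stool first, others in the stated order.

stool();
translate([1, 3, 387]) stool_2();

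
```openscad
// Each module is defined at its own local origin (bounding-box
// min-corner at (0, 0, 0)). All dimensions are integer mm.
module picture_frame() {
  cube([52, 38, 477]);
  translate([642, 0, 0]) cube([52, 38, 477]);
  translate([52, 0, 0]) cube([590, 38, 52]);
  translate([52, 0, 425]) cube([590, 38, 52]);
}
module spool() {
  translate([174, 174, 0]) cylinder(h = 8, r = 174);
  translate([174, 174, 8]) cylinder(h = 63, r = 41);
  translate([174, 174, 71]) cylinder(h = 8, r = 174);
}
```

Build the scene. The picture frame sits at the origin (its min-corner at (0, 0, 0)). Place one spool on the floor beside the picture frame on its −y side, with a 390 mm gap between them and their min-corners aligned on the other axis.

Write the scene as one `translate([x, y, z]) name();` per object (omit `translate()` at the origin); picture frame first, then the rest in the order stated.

picture_frame();
translate([0, -738, 0]) spool();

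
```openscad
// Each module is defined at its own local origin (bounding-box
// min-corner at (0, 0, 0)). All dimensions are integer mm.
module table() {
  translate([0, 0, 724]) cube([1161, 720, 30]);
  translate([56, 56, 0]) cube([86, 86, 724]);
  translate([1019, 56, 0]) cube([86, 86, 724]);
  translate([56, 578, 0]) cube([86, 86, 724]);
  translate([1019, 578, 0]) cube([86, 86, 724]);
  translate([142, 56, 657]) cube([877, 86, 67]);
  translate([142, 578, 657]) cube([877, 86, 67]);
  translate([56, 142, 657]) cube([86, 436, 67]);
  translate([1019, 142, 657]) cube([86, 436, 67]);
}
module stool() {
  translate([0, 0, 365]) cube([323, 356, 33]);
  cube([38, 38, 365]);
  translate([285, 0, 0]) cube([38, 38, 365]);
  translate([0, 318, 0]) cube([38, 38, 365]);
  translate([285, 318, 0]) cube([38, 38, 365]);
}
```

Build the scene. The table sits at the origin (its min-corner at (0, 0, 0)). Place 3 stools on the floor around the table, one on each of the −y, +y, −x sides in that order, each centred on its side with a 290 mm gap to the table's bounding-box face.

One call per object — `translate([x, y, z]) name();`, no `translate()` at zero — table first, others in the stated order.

table();
translate([419, -646, 0]) stool();
translate([419, 1010, 0]) stool();
translate([-613, 182, 0]) stool();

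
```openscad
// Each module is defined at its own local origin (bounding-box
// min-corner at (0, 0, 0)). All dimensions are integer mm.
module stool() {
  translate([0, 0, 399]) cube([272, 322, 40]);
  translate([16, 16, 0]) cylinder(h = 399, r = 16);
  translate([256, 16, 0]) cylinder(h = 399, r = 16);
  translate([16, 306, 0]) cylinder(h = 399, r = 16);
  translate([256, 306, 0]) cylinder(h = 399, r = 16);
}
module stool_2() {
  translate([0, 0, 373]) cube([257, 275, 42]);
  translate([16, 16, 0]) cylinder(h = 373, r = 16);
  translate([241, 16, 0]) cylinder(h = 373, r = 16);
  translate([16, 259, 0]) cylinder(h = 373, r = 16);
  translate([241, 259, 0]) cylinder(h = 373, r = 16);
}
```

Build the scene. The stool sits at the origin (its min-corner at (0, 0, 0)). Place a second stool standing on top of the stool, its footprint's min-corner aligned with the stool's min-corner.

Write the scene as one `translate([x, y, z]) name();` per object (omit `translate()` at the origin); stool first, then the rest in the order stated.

stool();
translate([0, 0, 439]) stool_2();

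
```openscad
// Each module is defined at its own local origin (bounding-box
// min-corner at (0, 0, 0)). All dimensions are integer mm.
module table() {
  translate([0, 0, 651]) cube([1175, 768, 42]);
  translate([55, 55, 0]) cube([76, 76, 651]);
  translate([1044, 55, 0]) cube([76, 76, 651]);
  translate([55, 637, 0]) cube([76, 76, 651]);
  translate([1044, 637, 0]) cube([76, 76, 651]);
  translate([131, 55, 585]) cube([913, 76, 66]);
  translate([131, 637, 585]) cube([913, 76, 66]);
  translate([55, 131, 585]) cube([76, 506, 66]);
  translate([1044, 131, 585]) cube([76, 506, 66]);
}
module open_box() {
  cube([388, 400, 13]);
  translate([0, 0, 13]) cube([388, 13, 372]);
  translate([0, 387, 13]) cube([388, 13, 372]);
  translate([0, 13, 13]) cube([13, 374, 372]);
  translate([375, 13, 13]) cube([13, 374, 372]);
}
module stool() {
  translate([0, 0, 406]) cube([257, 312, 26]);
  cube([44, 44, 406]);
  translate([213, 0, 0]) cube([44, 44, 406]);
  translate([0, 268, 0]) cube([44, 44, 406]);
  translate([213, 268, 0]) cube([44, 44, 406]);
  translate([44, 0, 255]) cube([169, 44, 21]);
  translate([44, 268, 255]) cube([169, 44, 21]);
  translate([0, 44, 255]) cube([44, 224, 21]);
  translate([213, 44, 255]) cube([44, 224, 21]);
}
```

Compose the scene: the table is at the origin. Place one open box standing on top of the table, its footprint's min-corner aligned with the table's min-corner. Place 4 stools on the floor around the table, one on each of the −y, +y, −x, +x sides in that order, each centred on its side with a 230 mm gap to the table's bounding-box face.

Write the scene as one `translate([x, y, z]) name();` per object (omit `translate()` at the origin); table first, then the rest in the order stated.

table();
translate([0, 0, 693]) open_box();
translate([459, -542, 0]) stool();
translate([459, 998, 0]) stool();
translate([-487, 228, 0]) stool();
translate([1405, 228, 0]) stool();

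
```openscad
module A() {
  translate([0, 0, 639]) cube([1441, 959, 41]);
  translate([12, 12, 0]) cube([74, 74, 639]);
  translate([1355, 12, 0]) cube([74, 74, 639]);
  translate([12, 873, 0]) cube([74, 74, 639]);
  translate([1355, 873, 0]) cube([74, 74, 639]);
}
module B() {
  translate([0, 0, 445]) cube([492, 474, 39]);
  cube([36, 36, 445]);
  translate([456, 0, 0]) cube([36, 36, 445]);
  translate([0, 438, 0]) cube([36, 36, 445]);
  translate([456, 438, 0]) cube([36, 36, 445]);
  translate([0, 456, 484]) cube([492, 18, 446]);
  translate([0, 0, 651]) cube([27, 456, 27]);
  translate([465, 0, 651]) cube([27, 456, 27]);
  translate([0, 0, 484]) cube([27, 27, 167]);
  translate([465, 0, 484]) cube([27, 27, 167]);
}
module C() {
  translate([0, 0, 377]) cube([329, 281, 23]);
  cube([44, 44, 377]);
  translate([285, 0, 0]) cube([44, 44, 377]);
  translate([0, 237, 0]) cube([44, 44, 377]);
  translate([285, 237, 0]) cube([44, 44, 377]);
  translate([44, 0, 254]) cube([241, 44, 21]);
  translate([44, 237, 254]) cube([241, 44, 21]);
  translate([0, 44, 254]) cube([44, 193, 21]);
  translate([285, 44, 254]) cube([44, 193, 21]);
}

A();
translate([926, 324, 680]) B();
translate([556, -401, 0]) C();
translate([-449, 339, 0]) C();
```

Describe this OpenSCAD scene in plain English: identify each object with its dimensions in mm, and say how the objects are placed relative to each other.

A is a table with a 1441×959 mm rectangular top, 41 mm thick, top surface at z = 680 mm, supported by four 74×74 mm square legs, each inset 12 mm from the nearest pair of top edges, running from the floor.

B is a chair. The seat is a 492×474×39 mm slab with its top at z = 484 mm, on four 36×36 mm corner legs (flush with the seat edges, standing on z = 0). A flat backrest 18 mm thick, 446 mm tall, spans the full seat width and rises from the seat top along its +y edge, rear face flush with the rear of the seat. Two armrests of 27×27 mm section run along each side from the seat's front edge to the front of the backrest, top faces 194 mm above the seat top and outer faces flush with the seat's x-edges; a 27×27 mm post under the front of each armrest stands on the seat at the front corner.

C is a simple wooden stool: a rectangular seat 329 mm (x) by 281 mm (y), 23 mm thick, top face at z = 400 mm, on four square legs, each 44×44 mm in cross-section. The legs rest on z = 0, each flush with a corner of the seat. Four stretchers, 44 mm wide and 21 mm tall, connect adjacent legs with their undersides at z = 254 mm, each running between the inner faces of the legs it joins and aligned with the legs' outer faces on the other axis.

The chair is on top of the table. Two stools sit around the table at the −y, −x sides.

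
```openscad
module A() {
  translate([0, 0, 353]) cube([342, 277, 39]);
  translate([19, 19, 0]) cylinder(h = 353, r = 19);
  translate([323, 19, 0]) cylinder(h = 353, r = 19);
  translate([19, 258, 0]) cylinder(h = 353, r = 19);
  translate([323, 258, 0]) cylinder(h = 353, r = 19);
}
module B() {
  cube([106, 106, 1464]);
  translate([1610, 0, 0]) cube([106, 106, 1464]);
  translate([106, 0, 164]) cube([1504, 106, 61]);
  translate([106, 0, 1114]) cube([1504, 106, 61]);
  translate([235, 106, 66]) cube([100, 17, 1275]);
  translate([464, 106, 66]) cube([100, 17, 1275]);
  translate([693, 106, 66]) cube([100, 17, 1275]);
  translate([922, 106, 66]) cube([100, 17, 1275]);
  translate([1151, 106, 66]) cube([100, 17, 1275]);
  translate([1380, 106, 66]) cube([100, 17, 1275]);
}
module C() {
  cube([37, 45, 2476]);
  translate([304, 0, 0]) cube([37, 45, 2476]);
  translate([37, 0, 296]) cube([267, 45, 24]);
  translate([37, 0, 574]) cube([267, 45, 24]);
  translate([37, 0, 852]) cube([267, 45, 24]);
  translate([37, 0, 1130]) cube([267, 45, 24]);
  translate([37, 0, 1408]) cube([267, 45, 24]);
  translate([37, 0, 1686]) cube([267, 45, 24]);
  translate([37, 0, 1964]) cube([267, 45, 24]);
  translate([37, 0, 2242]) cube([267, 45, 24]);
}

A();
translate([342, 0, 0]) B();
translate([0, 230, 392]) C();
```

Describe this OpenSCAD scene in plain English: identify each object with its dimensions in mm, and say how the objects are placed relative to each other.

A is a four-legged stool. The seat is 342×277 mm, 39 mm thick, top at z = 392 mm. It stands on four round legs, each 38 mm in diameter, from z = 0 to the seat underside, each leg's axis is inset half a diameter from the nearest pair of seat edges (so the leg's bounding box is flush with the corner).

B is a fence section. Two 106×106 mm posts, 1464 mm tall, stand on the floor with a clear span of 1504 mm between their inner faces. Two horizontal rails of 106×61 mm section span the gap between the posts with their undersides at z = 164 mm and z = 1114 mm, flush with the posts' −y face. 6 pickets, each 100 mm wide, 17 mm thick and 1275 mm tall, are fixed to the +y face of the rails with their bottoms at z = 66 mm, evenly spaced across the span with equal gaps (rounded down to the nearest mm) at the −x end and between each pair — any rounding remainder accumulates at the +x end.

C is a wooden ladder with two side rails of 37×45 mm section and 2476 mm height, set 341 mm apart overall. Between them run 8 rectangular rungs (45 mm deep, 24 mm thick), front faces flush with the rails' −y face. The bottom of the first rung is 296 mm above the floor and each subsequent rung is 278 mm higher than the one below.

The fence section is against the stool's +x side, with their −y faces flush. The ladder is on top of the stool.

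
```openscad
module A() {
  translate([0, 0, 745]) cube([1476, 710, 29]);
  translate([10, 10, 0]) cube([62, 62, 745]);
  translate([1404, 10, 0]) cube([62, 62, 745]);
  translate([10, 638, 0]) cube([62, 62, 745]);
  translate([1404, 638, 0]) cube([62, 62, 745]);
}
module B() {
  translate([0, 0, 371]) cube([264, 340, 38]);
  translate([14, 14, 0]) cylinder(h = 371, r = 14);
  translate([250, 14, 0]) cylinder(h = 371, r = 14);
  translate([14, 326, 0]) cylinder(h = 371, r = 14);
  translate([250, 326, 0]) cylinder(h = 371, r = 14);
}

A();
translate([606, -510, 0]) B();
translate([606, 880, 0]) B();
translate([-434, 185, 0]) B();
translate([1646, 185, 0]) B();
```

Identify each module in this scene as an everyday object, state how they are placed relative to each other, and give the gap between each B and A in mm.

A is a table. B is a stool. Four stools sit around the table at the −y, +y, −x, +x sides. The gap between each stool and the table is 170 mm.

Each stool's nearest face is 170 mm from the table's bounding box.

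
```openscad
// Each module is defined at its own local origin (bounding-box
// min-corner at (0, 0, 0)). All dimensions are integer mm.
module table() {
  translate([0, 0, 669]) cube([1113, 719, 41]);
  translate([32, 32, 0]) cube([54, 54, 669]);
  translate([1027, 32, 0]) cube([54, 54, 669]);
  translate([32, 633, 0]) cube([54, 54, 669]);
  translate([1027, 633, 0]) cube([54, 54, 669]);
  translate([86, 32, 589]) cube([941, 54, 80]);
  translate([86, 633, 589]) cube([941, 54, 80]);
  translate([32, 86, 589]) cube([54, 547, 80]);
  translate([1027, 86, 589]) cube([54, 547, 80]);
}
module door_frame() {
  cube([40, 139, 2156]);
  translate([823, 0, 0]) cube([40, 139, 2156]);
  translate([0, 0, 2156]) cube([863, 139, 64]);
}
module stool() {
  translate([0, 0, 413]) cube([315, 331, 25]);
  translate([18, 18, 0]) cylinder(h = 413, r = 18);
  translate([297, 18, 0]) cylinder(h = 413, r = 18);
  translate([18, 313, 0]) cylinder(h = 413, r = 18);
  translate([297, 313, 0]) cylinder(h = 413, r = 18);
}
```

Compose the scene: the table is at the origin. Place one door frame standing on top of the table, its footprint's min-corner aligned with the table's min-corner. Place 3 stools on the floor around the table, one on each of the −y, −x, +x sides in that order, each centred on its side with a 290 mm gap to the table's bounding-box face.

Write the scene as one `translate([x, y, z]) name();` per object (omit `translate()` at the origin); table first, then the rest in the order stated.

table();
translate([0, 0, 710]) door_frame();
translate([399, -621, 0]) stool();
translate([-605, 194, 0]) stool();
translate([1403, 194, 0]) stool();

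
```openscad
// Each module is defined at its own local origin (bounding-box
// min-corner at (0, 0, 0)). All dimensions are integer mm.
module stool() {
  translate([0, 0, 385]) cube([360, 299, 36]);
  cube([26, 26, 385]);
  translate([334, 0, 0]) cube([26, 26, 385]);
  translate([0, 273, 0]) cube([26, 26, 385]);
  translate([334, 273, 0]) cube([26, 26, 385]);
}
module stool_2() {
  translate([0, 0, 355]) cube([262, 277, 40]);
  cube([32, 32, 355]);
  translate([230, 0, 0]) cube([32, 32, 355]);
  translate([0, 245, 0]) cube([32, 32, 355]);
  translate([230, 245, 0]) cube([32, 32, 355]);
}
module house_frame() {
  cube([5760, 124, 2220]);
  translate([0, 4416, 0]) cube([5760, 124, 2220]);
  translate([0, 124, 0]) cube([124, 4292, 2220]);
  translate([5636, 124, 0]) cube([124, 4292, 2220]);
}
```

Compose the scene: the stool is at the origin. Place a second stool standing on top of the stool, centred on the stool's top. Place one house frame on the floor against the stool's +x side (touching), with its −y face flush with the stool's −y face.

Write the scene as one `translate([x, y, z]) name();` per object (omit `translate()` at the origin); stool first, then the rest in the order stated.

stool();
translate([49, 11, 421]) stool_2();
translate([360, 0, 0]) house_frame();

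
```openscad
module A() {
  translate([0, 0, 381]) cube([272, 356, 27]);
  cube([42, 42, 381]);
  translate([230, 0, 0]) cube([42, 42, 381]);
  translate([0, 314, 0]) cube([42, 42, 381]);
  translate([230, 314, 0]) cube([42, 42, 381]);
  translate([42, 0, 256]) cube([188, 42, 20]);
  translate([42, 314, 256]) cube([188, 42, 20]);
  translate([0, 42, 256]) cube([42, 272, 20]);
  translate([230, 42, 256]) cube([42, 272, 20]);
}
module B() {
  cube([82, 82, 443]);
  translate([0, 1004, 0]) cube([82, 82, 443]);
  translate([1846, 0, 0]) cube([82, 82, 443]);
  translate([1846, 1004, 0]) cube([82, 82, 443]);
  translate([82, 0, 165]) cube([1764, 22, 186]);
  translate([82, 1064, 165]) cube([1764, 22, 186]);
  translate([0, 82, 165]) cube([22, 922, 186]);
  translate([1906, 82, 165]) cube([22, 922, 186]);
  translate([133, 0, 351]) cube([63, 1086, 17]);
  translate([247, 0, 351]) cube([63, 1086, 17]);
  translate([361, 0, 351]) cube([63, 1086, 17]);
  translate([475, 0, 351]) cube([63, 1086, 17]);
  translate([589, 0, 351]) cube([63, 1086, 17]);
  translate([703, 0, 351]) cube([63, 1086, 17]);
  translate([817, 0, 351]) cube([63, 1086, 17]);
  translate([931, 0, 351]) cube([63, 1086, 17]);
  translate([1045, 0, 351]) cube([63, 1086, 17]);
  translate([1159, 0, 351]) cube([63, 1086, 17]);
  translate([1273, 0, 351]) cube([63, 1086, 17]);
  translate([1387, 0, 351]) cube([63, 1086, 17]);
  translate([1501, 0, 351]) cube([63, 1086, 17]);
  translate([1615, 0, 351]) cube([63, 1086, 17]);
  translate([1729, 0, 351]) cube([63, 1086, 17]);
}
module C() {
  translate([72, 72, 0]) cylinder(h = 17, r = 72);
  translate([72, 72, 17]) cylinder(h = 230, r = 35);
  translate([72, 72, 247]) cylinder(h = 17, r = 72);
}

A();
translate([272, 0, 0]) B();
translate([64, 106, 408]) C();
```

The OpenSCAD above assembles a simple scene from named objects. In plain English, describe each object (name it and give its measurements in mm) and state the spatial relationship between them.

A is a simple wooden stool: a rectangular seat 272 mm (x) by 356 mm (y), 27 mm thick, top face at z = 408 mm, on four square legs, each 42×42 mm in cross-section. The legs rest on z = 0, each flush with a corner of the seat. Four stretchers, 42 mm wide and 20 mm tall, connect adjacent legs with their undersides at z = 256 mm, each running between the inner faces of the legs it joins and aligned with the legs' outer faces on the other axis.

B is a bed frame 1928 mm long (x) by 1086 mm wide (y). Four 82×82 mm corner posts, 443 mm tall, at the corners of the footprint. Four rails of 22 mm thickness and 186 mm height run between adjacent posts with their undersides at z = 165 mm, their outer faces flush with the outside of the frame (the two x-running rails run between the posts' inner faces; the two y-running rails run between the posts' inner faces). 15 slats, each 63 mm wide (x) and 17 mm thick, lie across the top of the two x-running rails, running the full 1086 mm width of the frame in y; the slats are evenly spaced along x between the inner faces of the end posts with equal gaps (rounded down to the nearest mm) at the −x end and between each pair — any rounding remainder accumulates at the +x end.

C is a spool: two coaxial disc flanges of radius 72 mm and thickness 17 mm, joined by a core cylinder of radius 35 mm and height 230 mm. The lower flange rests on z = 0 and the three cylinders share a vertical axis.

The bed frame is against the stool's +x side, with their −y faces flush. The spool is on top of the stool, centred.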